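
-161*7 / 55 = -1127 / 55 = -20.49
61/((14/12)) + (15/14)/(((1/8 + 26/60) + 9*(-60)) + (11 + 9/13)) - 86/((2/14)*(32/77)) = -18392655841/13172624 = -1396.28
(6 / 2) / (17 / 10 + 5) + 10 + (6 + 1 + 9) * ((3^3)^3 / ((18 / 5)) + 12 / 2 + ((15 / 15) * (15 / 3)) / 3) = 17610236 / 201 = 87613.11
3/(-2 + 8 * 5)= 3/38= 0.08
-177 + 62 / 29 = -5071 / 29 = -174.86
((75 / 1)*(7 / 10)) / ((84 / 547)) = 2735 / 8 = 341.88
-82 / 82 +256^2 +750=66285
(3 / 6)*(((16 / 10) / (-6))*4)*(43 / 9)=-344 / 135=-2.55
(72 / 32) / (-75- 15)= -1 / 40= -0.02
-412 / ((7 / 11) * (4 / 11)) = -12463 / 7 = -1780.43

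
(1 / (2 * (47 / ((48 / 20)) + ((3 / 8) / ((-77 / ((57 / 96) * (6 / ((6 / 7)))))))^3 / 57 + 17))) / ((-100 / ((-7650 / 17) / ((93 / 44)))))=2210716975104 / 75973856551859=0.03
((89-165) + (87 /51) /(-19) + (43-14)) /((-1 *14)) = 7605 /2261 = 3.36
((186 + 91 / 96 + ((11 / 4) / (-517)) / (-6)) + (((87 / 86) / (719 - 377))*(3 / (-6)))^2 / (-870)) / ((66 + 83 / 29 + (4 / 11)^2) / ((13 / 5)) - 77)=-4623119494841582449 / 1247934476515944960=-3.70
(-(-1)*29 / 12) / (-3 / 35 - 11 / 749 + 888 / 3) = 108605 / 13297728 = 0.01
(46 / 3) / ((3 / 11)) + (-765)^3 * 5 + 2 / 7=-141024590815 / 63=-2238485568.49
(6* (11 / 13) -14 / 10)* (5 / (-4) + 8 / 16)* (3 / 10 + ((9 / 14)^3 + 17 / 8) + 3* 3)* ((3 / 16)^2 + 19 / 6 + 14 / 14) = -4418067721 / 32614400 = -135.46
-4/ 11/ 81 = -4/ 891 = -0.00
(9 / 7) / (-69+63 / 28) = -12 / 623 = -0.02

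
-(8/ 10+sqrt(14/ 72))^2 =-751/ 900-4 * sqrt(7)/ 15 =-1.54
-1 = -1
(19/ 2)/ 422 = 19/ 844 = 0.02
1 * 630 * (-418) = -263340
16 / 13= 1.23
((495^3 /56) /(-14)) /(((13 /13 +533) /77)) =-444720375 /19936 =-22307.40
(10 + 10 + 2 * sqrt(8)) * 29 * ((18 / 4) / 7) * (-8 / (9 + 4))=-20880 / 91- 4176 * sqrt(2) / 91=-294.35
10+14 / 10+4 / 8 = 119 / 10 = 11.90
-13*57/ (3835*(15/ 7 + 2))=-399/ 8555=-0.05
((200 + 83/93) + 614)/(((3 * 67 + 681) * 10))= 0.09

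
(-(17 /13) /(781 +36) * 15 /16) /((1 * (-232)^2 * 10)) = -51 /18293270528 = -0.00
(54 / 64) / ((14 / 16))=27 / 28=0.96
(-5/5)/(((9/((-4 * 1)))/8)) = 32/9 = 3.56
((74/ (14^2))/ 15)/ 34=37/ 49980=0.00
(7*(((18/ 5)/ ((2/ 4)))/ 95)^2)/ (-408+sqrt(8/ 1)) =-462672/ 4694579375 - 2268*sqrt(2)/ 4694579375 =-0.00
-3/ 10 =-0.30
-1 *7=-7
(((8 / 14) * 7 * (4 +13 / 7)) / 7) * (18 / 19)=3.17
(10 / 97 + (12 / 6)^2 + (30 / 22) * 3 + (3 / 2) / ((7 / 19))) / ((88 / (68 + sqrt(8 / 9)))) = 183221 * sqrt(2) / 1971816 + 3114757 / 328636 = 9.61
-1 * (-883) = 883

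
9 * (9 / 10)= 81 / 10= 8.10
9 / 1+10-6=13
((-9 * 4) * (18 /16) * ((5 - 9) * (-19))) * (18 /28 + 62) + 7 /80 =-192814.63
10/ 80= 1/ 8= 0.12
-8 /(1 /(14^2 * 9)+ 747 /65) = -917280 /1317773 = -0.70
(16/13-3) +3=16/13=1.23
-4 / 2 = -2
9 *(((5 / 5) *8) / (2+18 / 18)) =24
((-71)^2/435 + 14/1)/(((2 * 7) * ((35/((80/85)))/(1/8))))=11131/1811775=0.01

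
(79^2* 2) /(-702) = -6241 /351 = -17.78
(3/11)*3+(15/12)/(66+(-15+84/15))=10463/12452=0.84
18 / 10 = 9 / 5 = 1.80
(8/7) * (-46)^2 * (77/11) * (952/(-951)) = -16945.80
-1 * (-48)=48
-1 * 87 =-87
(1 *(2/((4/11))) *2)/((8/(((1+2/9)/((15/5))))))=121/216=0.56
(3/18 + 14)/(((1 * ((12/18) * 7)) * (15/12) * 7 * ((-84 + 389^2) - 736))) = 0.00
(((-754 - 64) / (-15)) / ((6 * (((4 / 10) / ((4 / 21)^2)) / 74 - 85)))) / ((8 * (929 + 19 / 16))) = -484256 / 33641994573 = -0.00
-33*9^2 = -2673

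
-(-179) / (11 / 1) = 179 / 11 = 16.27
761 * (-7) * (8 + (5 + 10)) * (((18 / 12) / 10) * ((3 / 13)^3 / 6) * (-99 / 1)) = 327498633 / 87880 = 3726.66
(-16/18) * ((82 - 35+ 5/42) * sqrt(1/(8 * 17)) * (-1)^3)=1979 * sqrt(34)/3213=3.59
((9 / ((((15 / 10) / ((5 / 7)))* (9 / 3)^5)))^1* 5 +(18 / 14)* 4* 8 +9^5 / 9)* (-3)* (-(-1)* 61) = -228351365 / 189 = -1208208.28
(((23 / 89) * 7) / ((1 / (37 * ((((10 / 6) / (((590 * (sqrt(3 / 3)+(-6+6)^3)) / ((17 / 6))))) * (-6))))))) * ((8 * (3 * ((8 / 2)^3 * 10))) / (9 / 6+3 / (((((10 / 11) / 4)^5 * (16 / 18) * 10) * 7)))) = -609.42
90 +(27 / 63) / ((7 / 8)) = 4434 / 49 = 90.49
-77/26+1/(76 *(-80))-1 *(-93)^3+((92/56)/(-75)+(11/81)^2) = 14599307577902041/18150350400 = 804354.03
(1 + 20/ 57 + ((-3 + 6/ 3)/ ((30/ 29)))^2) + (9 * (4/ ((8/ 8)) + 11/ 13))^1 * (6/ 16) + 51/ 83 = 710564407/ 36901800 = 19.26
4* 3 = 12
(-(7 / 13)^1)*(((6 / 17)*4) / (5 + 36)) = -168 / 9061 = -0.02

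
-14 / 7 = -2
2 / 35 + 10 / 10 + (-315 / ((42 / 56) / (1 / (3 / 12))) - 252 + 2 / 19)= -1284007 / 665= -1930.84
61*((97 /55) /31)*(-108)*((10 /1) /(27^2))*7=-331352 /9207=-35.99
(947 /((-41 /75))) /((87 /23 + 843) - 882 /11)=-239591 /106026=-2.26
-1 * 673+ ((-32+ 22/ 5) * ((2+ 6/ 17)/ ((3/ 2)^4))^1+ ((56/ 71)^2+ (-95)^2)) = 19296774304/ 2313819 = 8339.79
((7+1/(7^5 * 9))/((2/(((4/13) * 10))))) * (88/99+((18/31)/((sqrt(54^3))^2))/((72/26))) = 22971653956045/2399711560974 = 9.57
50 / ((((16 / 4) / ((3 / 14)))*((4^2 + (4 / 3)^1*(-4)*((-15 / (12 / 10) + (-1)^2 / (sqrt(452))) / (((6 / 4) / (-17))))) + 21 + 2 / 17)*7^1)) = -0.00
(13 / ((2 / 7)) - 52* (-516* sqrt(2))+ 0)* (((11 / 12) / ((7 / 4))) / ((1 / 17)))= 338306.85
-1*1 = -1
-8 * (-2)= 16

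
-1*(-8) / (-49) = -8 / 49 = -0.16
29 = 29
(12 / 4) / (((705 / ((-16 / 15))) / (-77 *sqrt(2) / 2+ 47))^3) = -9095168 / 1677459375+ 1512541184 *sqrt(2) / 394202953125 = 0.00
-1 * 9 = -9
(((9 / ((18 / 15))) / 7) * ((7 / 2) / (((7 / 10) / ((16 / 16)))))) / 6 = 25 / 28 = 0.89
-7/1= -7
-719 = -719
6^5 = 7776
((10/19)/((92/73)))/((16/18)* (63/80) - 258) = -1825/1124401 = -0.00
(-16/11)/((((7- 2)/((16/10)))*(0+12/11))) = -0.43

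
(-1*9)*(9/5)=-81/5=-16.20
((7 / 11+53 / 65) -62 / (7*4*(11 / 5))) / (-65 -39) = -4457 / 1041040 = -0.00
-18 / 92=-9 / 46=-0.20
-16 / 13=-1.23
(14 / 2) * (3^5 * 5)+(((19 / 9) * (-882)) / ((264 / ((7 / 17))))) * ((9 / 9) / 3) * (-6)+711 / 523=4994991163 / 586806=8512.17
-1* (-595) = 595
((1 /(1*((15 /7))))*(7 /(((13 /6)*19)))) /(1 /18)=1764 /1235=1.43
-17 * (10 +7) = -289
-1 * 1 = -1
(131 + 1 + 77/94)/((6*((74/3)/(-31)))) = -387035/13912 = -27.82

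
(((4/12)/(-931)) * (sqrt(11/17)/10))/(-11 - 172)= sqrt(187)/86890230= 0.00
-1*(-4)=4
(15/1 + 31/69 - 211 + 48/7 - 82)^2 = 17094255025/233289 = 73275.02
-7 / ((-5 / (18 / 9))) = 2.80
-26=-26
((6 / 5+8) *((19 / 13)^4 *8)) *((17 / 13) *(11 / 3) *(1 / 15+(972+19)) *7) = 933245699880032 / 83540925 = 11171120.02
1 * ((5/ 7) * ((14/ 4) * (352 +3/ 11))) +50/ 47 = 911725/ 1034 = 881.75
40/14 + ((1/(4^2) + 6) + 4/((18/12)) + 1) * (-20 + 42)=36439/168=216.90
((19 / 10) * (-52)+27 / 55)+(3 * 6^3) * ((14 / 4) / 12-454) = -294101.31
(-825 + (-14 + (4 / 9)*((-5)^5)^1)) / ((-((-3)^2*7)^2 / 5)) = 100255 / 35721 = 2.81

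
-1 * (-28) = 28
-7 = -7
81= 81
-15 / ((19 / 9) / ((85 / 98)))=-11475 / 1862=-6.16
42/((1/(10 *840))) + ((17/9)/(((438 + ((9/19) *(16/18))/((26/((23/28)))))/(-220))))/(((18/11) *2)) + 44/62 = 134180095029487/380328615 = 352800.42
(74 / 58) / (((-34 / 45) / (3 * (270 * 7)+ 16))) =-4733595 / 493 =-9601.61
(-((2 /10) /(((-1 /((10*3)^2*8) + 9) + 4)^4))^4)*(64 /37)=-5340967060494820642401381557207040000000000000000000000000000 /1283929167815480752354987190469124100542169187185127106680977003651423546286988837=-0.00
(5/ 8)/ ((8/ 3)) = 15/ 64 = 0.23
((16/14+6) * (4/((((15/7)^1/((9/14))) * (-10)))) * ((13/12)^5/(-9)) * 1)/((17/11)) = 4084223/44416512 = 0.09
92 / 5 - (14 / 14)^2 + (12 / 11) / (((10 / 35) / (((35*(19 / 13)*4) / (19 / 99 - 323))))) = 818871 / 54665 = 14.98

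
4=4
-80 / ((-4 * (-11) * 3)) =-20 / 33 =-0.61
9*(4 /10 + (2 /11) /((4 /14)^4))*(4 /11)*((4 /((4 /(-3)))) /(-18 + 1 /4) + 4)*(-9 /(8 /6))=-109519371 /42955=-2549.63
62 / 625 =0.10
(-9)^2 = 81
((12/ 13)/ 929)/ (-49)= -12/ 591773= -0.00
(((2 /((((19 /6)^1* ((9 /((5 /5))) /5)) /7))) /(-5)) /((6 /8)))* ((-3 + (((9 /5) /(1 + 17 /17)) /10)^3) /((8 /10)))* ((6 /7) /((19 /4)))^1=999757 /2256250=0.44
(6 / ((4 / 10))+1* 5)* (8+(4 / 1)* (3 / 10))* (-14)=-2576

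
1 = 1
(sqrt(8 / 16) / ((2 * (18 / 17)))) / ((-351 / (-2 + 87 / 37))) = -17 * sqrt(2) / 71928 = -0.00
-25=-25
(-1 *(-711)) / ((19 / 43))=30573 / 19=1609.11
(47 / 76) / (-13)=-47 / 988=-0.05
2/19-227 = -4311/19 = -226.89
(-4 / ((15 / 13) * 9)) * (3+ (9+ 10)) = -1144 / 135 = -8.47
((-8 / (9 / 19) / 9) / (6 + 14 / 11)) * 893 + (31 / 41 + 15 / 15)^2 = -309537757 / 1361610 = -227.33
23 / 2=11.50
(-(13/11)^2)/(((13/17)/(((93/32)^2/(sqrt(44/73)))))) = -1911429 * sqrt(803)/2725888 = -19.87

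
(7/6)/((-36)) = -7/216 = -0.03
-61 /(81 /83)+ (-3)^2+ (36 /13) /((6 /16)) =-48566 /1053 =-46.12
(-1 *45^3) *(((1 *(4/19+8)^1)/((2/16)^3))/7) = -54724330.83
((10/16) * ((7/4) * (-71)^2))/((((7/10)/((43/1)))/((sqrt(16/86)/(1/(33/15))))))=277255 * sqrt(86)/8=321394.64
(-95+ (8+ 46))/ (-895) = 41/ 895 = 0.05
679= 679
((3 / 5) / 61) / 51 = 1 / 5185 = 0.00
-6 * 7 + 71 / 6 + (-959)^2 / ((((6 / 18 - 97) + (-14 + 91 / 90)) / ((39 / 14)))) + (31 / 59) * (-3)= -81735214363 / 3493626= -23395.52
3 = 3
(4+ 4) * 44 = 352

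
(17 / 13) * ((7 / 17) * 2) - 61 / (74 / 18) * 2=-13756 / 481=-28.60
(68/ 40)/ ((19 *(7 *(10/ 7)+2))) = 0.01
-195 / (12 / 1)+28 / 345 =-22313 / 1380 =-16.17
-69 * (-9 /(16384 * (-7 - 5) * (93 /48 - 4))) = 69 /45056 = 0.00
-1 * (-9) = 9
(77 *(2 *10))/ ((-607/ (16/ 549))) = -24640/ 333243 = -0.07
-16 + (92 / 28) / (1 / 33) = 647 / 7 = 92.43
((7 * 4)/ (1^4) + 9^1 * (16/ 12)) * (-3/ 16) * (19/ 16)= -285/ 32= -8.91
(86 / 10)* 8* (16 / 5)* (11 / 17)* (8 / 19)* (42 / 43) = 473088 / 8075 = 58.59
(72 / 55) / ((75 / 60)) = 288 / 275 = 1.05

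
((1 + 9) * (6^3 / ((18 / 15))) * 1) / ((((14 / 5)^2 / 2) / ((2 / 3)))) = 15000 / 49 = 306.12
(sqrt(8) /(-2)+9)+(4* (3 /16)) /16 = 579 /64 - sqrt(2) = 7.63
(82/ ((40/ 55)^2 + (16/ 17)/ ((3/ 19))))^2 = 64014566121/ 400960576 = 159.65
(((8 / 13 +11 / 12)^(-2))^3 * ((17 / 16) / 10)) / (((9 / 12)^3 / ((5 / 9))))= 2016602185728 / 186374892382561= 0.01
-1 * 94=-94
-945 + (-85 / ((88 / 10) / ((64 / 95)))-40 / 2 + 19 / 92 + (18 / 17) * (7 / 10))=-1586263001 / 1634380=-970.56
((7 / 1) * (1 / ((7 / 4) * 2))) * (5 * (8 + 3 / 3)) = 90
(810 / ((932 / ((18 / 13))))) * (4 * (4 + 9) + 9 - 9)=14580 / 233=62.58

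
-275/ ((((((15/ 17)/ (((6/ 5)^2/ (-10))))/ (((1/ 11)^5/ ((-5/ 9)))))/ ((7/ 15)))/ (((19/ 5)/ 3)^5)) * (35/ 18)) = -168374732/ 428935546875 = -0.00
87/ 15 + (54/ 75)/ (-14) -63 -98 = -27169/ 175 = -155.25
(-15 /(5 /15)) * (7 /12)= -105 /4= -26.25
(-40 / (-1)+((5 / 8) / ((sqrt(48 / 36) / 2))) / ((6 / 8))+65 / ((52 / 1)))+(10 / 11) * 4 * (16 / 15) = 5 * sqrt(3) / 6+5957 / 132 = 46.57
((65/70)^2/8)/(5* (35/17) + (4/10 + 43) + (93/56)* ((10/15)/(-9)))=129285/64259608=0.00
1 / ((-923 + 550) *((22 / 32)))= -16 / 4103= -0.00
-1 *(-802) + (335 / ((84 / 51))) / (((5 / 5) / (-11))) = -40189 / 28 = -1435.32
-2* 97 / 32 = -97 / 16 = -6.06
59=59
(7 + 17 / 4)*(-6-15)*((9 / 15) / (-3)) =189 / 4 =47.25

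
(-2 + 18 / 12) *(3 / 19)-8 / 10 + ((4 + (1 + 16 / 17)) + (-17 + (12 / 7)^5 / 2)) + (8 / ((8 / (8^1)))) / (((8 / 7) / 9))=3173858997 / 54286610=58.46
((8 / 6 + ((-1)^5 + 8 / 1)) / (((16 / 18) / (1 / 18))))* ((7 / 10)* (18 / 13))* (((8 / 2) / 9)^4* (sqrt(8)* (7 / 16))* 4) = 1960* sqrt(2) / 28431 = 0.10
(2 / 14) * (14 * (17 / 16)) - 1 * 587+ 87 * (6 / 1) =-503 / 8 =-62.88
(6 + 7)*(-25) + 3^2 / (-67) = -21784 / 67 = -325.13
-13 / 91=-1 / 7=-0.14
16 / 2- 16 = -8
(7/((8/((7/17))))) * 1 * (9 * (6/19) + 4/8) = 6223/5168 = 1.20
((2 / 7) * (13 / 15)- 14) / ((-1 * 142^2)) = 361 / 529305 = 0.00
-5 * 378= -1890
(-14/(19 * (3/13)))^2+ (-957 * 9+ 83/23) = -642592132/74727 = -8599.20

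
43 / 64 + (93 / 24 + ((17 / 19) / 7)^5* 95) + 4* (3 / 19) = 726367558501 / 140179523008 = 5.18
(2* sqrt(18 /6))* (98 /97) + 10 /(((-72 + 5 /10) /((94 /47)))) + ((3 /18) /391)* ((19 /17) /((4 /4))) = -1592563 /5703126 + 196* sqrt(3) /97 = 3.22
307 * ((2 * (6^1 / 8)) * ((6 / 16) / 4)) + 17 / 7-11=15501 / 448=34.60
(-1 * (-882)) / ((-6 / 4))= -588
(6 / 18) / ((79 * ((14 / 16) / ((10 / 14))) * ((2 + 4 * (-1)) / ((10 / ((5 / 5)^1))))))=-200 / 11613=-0.02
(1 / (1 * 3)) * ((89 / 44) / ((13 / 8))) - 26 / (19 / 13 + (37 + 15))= -21292 / 298155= -0.07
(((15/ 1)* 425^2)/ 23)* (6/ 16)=8128125/ 184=44174.59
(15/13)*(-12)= -180/13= -13.85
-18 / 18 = -1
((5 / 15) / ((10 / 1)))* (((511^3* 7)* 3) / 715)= 934029817 / 7150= 130633.54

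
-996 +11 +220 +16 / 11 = -8399 / 11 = -763.55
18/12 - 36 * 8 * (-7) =4035/2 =2017.50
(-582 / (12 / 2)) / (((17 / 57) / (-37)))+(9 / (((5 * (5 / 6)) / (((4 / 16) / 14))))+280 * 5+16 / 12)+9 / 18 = 479650127 / 35700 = 13435.58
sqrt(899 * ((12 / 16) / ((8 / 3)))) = 3 * sqrt(1798) / 8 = 15.90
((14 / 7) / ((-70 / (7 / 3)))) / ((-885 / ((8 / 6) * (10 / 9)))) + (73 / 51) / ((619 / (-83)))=-144695621 / 754341255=-0.19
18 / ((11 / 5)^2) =450 / 121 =3.72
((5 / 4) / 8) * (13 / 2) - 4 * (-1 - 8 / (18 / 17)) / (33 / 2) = 3.09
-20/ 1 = -20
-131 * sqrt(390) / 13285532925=-0.00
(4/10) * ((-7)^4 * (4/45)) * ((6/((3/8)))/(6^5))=9604/54675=0.18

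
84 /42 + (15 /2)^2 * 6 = 679 /2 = 339.50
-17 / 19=-0.89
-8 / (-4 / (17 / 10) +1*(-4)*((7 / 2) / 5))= 340 / 219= 1.55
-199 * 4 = -796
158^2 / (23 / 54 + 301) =1348056 / 16277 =82.82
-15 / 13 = -1.15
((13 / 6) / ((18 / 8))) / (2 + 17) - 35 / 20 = -3487 / 2052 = -1.70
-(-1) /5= 0.20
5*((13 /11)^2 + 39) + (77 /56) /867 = 169517171 /839256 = 201.99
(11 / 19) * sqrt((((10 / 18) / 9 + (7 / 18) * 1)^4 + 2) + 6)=11 * sqrt(5538378529) / 498636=1.64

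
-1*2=-2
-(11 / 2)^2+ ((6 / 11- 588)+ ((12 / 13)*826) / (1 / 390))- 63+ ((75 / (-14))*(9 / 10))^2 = 2558762719 / 8624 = 296702.54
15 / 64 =0.23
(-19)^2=361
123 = 123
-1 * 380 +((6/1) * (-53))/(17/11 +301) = -634069/1664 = -381.05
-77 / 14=-11 / 2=-5.50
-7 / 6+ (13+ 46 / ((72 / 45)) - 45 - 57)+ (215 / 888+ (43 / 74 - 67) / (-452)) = -3061877 / 50172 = -61.03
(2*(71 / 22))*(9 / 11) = 639 / 121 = 5.28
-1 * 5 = -5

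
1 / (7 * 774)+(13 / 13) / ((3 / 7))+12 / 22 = 171581 / 59598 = 2.88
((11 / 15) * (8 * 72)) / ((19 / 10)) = 4224 / 19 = 222.32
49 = 49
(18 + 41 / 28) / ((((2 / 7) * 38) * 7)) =545 / 2128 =0.26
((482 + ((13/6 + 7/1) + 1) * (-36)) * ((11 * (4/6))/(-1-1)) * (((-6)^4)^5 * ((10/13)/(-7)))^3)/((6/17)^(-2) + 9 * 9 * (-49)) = -149670751448062782135301996563207346878199787578982400/21491091349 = -6964316005060724761209613000000000000000000.00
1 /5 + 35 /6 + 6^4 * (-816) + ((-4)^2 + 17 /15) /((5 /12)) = -158623327 /150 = -1057488.85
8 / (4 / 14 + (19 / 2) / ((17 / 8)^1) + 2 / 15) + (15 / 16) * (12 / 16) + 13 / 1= 1071047 / 69824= 15.34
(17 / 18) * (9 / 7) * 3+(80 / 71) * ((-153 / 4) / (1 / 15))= -642.84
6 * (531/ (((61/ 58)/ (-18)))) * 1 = -3326184/ 61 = -54527.61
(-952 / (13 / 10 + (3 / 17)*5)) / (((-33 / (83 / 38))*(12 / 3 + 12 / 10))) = 2398700 / 432003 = 5.55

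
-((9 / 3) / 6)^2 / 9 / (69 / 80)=-20 / 621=-0.03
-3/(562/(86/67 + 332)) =-1.78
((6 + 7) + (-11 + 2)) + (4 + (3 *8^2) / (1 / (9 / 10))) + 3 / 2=182.30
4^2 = 16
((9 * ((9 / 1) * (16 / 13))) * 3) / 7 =3888 / 91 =42.73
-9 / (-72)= 1 / 8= 0.12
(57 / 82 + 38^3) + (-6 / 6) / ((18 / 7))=20247881 / 369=54872.31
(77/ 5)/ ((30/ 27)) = 693/ 50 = 13.86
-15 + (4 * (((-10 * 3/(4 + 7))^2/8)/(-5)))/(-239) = -433695/28919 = -15.00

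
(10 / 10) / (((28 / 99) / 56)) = 198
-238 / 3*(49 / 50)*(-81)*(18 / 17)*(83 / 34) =6917967 / 425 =16277.57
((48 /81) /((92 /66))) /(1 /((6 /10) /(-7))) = -0.04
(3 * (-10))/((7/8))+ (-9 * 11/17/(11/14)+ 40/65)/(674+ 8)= -18091897/527527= -34.30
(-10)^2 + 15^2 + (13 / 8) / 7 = 18213 / 56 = 325.23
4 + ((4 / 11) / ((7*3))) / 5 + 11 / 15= 5471 / 1155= 4.74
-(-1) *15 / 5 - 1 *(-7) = 10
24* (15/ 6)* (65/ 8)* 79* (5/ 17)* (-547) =-210663375/ 34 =-6195981.62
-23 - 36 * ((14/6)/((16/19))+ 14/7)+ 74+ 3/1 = -471/4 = -117.75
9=9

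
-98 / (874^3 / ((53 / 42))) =-371 / 2002882872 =-0.00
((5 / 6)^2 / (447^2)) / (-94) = -25 / 676153656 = -0.00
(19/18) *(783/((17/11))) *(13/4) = 236379/136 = 1738.08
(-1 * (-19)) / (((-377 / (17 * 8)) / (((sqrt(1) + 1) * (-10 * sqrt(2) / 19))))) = 2720 * sqrt(2) / 377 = 10.20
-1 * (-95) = 95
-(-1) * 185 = 185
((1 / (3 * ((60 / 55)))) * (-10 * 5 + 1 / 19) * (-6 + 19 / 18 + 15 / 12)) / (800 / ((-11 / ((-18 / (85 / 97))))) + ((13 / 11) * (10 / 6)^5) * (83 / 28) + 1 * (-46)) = 0.04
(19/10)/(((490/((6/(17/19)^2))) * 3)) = 6859/708050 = 0.01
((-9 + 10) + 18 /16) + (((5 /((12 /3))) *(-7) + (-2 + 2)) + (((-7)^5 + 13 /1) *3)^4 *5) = 257728001195496550987 /8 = 32216000149437068873.38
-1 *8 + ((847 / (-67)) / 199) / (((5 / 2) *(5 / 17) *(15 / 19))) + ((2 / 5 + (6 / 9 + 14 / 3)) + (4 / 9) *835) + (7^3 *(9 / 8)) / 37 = 1683446354119 / 4439889000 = 379.16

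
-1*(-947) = 947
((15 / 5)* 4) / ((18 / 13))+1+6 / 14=212 / 21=10.10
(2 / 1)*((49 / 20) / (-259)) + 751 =277863 / 370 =750.98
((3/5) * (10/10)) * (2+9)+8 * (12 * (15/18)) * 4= 1633/5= 326.60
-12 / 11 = -1.09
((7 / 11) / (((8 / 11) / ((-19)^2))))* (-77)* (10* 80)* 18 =-350242200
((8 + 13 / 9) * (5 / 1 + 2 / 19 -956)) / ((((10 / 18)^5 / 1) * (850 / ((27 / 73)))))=-3200514849 / 43343750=-73.84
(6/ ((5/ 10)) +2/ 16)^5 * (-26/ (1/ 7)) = -47695798.55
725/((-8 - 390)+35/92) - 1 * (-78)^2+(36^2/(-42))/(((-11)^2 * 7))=-1319954514712/216888749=-6085.86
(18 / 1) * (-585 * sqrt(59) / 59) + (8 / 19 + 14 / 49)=94 / 133 - 10530 * sqrt(59) / 59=-1370.18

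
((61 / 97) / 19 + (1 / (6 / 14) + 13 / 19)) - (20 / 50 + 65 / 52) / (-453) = 50999159 / 16697580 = 3.05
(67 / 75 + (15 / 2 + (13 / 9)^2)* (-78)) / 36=-252061 / 12150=-20.75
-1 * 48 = -48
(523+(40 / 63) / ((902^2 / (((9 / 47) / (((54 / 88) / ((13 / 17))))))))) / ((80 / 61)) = 89084163456823 / 223387552080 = 398.79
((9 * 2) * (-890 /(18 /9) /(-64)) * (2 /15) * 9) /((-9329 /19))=-0.31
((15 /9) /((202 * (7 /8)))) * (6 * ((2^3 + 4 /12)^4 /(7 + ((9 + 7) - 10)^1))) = 15625000 /744471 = 20.99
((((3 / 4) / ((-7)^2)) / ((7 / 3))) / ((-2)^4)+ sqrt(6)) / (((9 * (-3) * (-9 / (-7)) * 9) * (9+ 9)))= -7 * sqrt(6) / 39366 -1 / 13716864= -0.00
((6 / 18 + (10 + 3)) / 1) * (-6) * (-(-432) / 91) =-34560 / 91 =-379.78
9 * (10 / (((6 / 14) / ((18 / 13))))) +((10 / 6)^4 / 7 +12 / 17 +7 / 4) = 147525137 / 501228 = 294.33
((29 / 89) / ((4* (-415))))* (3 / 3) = -29 / 147740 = -0.00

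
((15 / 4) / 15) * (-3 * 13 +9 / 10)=-381 / 40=-9.52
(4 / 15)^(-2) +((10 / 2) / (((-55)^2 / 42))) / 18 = 408487 / 29040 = 14.07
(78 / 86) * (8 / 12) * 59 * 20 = 30680 / 43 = 713.49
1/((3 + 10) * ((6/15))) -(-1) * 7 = 187/26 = 7.19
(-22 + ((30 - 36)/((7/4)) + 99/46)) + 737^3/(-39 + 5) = -11774010.13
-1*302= -302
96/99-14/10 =-71/165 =-0.43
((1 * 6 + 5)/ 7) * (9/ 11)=9/ 7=1.29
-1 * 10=-10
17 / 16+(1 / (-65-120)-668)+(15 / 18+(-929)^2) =7657889027 / 8880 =862374.89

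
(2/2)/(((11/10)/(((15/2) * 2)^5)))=7593750/11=690340.91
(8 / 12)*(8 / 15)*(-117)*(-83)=17264 / 5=3452.80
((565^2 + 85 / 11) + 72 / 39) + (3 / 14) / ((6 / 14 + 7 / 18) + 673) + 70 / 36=69764408049595 / 218535174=319236.52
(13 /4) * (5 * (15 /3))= 325 /4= 81.25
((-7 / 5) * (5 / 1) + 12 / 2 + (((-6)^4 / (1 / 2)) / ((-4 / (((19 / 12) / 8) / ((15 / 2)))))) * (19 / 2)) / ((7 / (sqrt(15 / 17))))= -467 * sqrt(255) / 340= -21.93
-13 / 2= -6.50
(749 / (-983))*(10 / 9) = -7490 / 8847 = -0.85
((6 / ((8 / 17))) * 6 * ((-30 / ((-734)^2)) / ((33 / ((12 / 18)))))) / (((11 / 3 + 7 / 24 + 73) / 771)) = -2359260 / 2736476413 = -0.00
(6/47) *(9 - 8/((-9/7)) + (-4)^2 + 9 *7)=1696/141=12.03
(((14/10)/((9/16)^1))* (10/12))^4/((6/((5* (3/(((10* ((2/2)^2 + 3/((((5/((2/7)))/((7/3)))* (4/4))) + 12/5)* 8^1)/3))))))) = 1536640/3365793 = 0.46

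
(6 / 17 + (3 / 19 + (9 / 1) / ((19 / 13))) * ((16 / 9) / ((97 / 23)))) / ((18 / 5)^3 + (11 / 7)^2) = 0.06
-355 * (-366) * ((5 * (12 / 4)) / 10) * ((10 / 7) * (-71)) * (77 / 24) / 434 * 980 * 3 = -26637274125 / 62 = -429633453.63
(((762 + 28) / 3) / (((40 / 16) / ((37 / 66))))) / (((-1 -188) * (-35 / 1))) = 5846 / 654885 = 0.01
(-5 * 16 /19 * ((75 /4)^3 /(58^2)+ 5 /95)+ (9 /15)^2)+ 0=-985146581 /121440400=-8.11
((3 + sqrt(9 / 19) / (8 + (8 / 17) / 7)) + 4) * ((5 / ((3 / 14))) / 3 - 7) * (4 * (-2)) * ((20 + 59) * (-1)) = 65807 * sqrt(19) / 6840 + 30968 / 9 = 3482.83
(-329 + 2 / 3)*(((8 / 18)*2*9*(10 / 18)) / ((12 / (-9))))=9850 / 9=1094.44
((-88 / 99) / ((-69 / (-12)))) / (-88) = 4 / 2277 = 0.00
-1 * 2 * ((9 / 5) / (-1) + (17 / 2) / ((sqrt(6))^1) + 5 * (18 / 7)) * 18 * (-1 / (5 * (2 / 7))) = 357 * sqrt(6) / 10 + 6966 / 25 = 366.09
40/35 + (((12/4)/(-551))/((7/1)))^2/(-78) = 1.14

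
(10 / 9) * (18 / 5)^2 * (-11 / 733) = -792 / 3665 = -0.22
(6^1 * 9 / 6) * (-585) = -5265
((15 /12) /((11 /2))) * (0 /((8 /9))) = 0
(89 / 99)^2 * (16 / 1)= 126736 / 9801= 12.93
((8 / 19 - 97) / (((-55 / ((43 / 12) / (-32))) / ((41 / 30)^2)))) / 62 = -26527861 / 4478284800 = -0.01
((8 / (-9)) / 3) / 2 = -4 / 27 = -0.15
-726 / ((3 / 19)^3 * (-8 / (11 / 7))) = 9129329 / 252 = 36227.50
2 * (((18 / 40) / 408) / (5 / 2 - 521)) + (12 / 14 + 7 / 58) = 139973651 / 143147480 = 0.98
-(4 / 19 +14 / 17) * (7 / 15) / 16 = -1169 / 38760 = -0.03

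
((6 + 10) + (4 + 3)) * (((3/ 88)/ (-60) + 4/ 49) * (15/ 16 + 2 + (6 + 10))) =35.31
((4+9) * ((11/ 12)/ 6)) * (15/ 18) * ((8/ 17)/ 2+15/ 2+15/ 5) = 260975/ 14688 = 17.77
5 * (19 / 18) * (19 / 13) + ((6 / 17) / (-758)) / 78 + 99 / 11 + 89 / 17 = 16545809 / 753831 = 21.95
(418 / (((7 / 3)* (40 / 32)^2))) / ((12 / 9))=15048 / 175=85.99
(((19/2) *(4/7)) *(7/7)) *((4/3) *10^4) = 1520000/21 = 72380.95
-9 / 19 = -0.47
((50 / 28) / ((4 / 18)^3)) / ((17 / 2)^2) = 18225 / 8092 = 2.25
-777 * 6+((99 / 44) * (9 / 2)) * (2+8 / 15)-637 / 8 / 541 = -100333799 / 21640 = -4636.50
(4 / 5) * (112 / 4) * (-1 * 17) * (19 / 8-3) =238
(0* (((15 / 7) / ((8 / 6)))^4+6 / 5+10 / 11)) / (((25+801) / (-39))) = 0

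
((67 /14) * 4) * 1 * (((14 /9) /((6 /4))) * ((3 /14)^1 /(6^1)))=134 /189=0.71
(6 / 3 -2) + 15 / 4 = 15 / 4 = 3.75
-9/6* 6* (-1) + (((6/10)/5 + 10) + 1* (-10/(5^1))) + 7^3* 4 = 34728/25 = 1389.12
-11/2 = -5.50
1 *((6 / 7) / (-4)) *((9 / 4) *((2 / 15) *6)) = -0.39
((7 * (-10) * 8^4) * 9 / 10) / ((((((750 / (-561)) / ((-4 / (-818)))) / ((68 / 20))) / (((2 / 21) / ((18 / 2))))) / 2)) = 52084736 / 766875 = 67.92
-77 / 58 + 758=43887 / 58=756.67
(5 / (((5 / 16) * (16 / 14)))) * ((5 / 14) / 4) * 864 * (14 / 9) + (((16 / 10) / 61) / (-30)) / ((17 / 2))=130661992 / 77775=1680.00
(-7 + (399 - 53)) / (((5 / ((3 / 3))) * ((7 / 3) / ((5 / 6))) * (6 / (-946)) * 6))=-53449 / 84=-636.30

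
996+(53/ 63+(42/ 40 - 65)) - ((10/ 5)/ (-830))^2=40488133883/ 43400700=932.89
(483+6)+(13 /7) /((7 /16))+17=25002 /49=510.24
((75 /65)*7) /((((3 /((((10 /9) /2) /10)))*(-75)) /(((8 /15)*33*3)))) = -308 /2925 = -0.11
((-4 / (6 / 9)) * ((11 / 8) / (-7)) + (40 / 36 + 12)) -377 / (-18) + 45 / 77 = 35.82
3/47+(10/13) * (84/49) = 5913/4277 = 1.38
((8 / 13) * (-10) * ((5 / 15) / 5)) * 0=0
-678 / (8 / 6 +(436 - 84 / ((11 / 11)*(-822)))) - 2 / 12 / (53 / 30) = -7833902 / 4764329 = -1.64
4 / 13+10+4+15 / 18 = 1181 / 78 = 15.14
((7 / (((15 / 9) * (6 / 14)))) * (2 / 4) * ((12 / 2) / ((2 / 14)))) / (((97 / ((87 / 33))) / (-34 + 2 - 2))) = -1014594 / 5335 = -190.18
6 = 6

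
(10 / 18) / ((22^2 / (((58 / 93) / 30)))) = 29 / 1215324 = 0.00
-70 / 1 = -70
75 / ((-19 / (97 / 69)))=-2425 / 437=-5.55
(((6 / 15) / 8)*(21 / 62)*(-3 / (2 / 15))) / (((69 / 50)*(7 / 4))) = -225 / 1426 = -0.16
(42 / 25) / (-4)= -0.42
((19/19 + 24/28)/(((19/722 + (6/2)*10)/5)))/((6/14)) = 2470/3423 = 0.72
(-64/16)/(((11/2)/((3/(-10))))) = 12/55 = 0.22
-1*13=-13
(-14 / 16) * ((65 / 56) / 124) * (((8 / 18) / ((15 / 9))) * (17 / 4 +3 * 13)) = -0.09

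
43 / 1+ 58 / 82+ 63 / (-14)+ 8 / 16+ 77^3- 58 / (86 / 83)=804838996 / 1763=456516.73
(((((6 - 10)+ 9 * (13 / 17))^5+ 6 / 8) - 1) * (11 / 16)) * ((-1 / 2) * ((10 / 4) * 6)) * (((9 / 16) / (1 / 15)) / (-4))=25136917371225 / 11631468544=2161.11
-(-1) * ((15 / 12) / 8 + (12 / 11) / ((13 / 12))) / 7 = 5323 / 32032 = 0.17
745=745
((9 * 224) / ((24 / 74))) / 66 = 1036 / 11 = 94.18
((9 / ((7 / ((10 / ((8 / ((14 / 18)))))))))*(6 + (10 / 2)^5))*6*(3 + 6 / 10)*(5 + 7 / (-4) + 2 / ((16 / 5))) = 2620647 / 8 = 327580.88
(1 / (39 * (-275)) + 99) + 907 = 1006.00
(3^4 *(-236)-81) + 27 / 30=-191961 / 10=-19196.10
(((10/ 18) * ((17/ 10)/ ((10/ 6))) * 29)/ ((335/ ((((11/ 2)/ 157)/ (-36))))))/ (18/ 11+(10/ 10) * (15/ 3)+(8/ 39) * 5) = -775489/ 124473430800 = -0.00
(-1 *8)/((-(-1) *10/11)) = -44/5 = -8.80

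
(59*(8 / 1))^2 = 222784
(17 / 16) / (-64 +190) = 17 / 2016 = 0.01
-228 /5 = -45.60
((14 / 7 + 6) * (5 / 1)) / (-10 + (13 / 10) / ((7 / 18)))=-6.01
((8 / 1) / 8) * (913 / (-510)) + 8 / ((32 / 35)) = 7099 / 1020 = 6.96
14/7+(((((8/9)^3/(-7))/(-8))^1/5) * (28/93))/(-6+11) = 3390106/1694925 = 2.00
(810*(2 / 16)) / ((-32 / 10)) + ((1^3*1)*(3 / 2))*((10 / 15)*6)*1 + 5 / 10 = -1609 / 64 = -25.14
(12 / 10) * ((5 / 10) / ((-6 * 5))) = -1 / 50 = -0.02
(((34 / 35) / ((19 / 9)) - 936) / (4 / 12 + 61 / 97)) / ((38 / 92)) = -2081971431 / 884450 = -2353.97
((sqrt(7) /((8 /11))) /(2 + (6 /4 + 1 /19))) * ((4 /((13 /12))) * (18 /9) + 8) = 2090 * sqrt(7) /351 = 15.75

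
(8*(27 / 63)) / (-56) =-3 / 49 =-0.06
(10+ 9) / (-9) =-19 / 9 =-2.11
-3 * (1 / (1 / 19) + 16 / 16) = -60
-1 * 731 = -731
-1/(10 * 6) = -0.02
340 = 340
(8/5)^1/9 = 8/45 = 0.18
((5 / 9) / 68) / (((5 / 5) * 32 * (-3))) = -5 / 58752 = -0.00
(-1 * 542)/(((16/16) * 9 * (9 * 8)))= -271/324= -0.84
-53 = -53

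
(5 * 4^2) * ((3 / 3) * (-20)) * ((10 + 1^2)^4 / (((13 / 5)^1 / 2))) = -234256000 / 13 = -18019692.31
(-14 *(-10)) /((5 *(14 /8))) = 16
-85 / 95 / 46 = -17 / 874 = -0.02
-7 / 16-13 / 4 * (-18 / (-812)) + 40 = 128265 / 3248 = 39.49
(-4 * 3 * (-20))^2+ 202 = 57802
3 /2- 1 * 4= -5 /2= -2.50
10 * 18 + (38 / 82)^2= 302941 / 1681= 180.21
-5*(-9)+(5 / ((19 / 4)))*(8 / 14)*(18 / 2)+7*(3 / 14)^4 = 5258259 / 104272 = 50.43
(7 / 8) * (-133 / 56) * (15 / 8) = -3.90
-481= -481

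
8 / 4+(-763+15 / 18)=-4561 / 6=-760.17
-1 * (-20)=20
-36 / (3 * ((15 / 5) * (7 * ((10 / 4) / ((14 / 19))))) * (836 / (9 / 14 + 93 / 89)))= -4206 / 12369665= -0.00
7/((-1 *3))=-7/3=-2.33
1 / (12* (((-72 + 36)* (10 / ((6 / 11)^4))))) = -3 / 146410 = -0.00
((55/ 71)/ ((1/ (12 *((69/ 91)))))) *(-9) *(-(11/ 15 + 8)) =3579444/ 6461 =554.01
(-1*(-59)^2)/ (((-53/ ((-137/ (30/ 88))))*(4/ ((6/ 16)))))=-5245867/ 2120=-2474.47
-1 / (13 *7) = -1 / 91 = -0.01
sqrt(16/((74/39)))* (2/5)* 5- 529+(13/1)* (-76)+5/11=-16682/11+4* sqrt(2886)/37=-1510.74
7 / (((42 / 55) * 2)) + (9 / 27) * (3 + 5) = 29 / 4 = 7.25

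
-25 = -25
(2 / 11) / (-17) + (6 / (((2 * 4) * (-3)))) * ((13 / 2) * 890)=-1081803 / 748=-1446.26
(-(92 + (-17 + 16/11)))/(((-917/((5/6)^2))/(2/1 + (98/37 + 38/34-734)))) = -1375812925/32630004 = -42.16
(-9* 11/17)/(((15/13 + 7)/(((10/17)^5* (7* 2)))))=-900900000/1279291157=-0.70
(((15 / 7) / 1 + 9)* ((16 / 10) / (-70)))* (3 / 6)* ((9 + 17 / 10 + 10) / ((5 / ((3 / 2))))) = -24219 / 30625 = -0.79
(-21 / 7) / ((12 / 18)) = -9 / 2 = -4.50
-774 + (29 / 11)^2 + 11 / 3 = -277108 / 363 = -763.38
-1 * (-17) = 17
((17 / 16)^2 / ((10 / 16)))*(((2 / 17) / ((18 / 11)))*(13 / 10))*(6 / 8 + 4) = 46189 / 57600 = 0.80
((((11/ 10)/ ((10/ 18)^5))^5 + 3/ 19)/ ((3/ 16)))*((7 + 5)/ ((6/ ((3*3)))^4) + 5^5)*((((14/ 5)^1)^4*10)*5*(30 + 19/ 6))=8916726398472605935063535538528697847078/ 1327134668827056884765625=6718780398038545.06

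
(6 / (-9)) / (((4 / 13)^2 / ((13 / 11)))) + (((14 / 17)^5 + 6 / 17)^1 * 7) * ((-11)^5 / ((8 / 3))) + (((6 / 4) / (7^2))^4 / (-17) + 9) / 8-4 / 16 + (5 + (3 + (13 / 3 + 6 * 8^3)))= -3529661317330710287419 / 11524751819267456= -306267.88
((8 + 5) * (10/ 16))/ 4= 65/ 32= 2.03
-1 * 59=-59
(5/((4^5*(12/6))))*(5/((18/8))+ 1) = 145/18432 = 0.01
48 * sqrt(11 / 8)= 12 * sqrt(22)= 56.28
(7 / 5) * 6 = 42 / 5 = 8.40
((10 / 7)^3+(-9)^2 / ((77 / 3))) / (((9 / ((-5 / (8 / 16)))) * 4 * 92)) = -114535 / 6248088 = -0.02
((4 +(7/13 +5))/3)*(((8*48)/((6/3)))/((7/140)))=158720/13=12209.23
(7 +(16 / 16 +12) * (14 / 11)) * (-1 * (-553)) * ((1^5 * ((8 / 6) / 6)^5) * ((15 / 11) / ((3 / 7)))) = 160414240 / 7144929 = 22.45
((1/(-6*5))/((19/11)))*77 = -847/570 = -1.49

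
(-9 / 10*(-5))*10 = 45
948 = 948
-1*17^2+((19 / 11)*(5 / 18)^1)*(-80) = -32411 / 99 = -327.38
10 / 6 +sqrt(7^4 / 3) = 5 / 3 +49 * sqrt(3) / 3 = 29.96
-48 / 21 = -16 / 7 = -2.29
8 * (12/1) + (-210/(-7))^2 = 996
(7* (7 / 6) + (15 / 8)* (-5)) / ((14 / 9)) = -87 / 112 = -0.78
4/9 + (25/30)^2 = 41/36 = 1.14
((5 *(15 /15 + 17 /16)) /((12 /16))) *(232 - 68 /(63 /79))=127105 /63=2017.54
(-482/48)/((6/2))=-241/72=-3.35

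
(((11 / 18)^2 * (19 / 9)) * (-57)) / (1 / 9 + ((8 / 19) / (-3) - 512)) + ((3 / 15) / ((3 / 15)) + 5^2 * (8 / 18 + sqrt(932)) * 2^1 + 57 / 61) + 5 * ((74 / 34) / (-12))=114424415287 / 4903016886 + 100 * sqrt(233)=1549.77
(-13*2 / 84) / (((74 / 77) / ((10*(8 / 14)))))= -1430 / 777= -1.84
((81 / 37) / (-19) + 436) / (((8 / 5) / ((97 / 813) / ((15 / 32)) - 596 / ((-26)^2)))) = -170.85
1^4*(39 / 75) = 13 / 25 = 0.52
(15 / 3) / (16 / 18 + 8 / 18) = 15 / 4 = 3.75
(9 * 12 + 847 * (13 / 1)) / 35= 11119 / 35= 317.69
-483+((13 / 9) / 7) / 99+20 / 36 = -3008993 / 6237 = -482.44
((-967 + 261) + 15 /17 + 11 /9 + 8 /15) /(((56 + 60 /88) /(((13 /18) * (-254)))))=19543851184 /8585595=2276.35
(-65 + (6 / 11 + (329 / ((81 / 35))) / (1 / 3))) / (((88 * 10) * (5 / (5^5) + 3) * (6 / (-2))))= -6720125 / 147093408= -0.05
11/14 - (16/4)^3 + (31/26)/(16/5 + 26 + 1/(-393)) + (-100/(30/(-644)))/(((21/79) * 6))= 180823794160/140965461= 1282.75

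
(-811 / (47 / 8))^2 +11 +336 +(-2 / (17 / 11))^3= 210550935539 / 10852817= 19400.58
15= 15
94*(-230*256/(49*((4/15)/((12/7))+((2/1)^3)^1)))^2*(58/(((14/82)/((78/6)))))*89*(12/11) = 21787878215272366080000/24900898253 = 874983624843.63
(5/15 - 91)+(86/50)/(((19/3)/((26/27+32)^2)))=943804/4617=204.42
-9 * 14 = -126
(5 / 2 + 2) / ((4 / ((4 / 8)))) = 9 / 16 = 0.56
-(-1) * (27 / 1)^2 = 729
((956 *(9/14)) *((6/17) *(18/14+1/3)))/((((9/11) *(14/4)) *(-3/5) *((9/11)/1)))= -2313520/9261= -249.81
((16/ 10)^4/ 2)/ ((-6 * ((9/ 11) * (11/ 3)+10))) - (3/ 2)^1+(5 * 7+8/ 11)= 18331847/ 536250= 34.19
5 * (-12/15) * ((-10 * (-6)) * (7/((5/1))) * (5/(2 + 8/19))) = -15960/23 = -693.91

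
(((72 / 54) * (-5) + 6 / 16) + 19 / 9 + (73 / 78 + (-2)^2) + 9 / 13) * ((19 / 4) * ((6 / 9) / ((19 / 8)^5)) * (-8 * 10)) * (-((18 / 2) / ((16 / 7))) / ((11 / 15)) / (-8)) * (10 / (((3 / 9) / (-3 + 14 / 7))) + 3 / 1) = 1639008000 / 18635903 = 87.95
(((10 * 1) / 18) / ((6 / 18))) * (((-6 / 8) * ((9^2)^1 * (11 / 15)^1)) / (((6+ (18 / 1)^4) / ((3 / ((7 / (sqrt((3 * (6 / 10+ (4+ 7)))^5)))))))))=-2247993 * sqrt(870) / 30619750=-2.17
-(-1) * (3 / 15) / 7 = 1 / 35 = 0.03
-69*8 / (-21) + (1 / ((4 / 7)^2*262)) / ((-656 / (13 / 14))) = 26.29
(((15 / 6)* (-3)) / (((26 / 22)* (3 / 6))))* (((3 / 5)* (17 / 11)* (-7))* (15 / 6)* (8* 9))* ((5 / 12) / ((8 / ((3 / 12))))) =80325 / 416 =193.09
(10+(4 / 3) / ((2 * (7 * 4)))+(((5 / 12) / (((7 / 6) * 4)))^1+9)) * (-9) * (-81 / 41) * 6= 2340819 / 1148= 2039.04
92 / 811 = 0.11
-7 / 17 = -0.41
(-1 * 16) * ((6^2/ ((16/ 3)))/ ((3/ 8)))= -288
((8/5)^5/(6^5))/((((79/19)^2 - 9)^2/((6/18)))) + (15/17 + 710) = 56631556786909/79663753125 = 710.88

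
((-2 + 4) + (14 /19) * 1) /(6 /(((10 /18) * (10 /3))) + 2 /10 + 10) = 325 /1596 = 0.20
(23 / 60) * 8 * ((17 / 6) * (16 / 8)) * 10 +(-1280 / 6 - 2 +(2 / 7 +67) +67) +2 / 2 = 93.73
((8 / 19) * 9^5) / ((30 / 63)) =4960116 / 95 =52211.75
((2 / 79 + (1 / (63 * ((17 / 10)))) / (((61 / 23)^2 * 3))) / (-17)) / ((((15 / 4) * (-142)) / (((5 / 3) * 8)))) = 389264896 / 10259997770421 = 0.00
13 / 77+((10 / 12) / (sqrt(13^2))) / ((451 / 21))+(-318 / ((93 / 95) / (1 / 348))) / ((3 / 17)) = -1699398511 / 332062731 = -5.12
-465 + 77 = -388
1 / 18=0.06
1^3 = 1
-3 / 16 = -0.19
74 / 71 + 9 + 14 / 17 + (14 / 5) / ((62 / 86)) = 2759439 / 187085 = 14.75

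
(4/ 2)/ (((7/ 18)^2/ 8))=5184/ 49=105.80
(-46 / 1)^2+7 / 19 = 40211 / 19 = 2116.37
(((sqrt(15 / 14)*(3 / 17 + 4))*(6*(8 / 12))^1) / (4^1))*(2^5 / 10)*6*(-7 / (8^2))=-213*sqrt(210) / 340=-9.08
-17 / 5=-3.40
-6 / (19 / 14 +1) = -2.55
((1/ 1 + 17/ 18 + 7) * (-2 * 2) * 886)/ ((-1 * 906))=142646/ 4077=34.99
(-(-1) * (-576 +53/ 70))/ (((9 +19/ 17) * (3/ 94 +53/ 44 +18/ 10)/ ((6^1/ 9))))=-12.48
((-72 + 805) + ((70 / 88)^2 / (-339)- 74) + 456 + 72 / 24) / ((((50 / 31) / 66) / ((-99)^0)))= 22746146057 / 497200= 45748.48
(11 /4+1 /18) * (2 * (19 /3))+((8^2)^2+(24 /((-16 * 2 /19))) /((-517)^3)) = 61660499012617 /14924348604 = 4131.54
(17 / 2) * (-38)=-323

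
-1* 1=-1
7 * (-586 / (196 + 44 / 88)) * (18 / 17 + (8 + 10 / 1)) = -886032 / 2227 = -397.86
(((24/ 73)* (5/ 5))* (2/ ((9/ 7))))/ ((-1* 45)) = -0.01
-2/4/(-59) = 1/118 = 0.01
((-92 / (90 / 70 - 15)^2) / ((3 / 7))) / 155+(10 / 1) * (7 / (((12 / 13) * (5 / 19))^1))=308722351 / 1071360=288.16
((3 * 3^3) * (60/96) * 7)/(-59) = -2835/472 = -6.01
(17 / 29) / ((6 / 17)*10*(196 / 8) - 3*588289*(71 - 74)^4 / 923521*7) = -266897569 / 453965337147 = -0.00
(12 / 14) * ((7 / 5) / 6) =1 / 5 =0.20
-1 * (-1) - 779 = -778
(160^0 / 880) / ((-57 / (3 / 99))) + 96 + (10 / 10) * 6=168838559 / 1655280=102.00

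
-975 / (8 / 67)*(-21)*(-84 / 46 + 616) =105317391.03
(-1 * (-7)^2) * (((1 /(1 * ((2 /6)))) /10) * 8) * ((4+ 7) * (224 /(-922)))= 724416 /2305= 314.28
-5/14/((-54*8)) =5/6048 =0.00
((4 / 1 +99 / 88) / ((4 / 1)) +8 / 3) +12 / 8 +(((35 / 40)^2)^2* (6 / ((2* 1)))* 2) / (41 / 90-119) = 177583979 / 32775168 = 5.42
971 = 971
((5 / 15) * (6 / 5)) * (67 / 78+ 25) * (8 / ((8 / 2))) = 4034 / 195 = 20.69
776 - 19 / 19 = 775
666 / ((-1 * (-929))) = 666 / 929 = 0.72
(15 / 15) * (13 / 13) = 1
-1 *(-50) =50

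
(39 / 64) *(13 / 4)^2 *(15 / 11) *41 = 4053465 / 11264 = 359.86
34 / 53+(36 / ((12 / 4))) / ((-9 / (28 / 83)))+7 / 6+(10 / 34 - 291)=-43276549 / 149566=-289.35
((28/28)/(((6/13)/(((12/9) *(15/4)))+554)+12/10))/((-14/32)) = -520/126329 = -0.00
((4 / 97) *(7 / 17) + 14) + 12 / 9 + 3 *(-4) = 16574 / 4947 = 3.35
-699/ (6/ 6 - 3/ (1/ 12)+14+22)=-699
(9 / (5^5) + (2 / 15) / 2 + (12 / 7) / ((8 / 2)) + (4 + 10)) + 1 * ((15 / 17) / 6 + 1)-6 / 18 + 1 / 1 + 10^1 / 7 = 39583301 / 2231250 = 17.74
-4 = -4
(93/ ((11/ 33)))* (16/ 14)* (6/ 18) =744/ 7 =106.29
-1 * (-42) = 42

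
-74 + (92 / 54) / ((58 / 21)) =-73.38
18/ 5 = 3.60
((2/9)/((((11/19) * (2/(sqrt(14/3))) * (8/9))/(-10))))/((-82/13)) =1235 * sqrt(42)/10824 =0.74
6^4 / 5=259.20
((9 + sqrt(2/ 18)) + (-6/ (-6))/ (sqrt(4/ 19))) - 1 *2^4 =-20/ 3 + sqrt(19)/ 2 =-4.49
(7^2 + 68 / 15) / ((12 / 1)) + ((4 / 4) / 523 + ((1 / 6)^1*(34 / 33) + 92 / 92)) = 5834999 / 1035540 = 5.63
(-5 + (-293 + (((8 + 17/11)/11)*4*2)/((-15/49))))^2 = 1505595204/14641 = 102834.18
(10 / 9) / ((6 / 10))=50 / 27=1.85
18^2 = 324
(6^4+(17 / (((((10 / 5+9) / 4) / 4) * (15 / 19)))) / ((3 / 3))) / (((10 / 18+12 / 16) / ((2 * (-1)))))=-5256192 / 2585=-2033.34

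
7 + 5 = 12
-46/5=-9.20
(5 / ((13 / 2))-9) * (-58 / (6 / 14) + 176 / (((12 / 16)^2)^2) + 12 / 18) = -3653836 / 1053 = -3469.93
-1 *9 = -9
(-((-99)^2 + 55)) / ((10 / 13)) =-64064 / 5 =-12812.80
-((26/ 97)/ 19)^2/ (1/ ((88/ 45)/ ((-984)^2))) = -0.00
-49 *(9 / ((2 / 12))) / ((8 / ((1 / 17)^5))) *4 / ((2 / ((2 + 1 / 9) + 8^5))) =-15.27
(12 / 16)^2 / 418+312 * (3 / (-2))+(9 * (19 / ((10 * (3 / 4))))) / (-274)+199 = -1232739371 / 4581280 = -269.08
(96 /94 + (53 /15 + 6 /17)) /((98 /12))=117634 /195755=0.60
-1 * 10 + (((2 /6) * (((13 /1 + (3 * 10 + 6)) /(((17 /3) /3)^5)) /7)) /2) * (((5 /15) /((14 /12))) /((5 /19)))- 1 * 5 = -106115298 /7099285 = -14.95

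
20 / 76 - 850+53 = -15138 / 19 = -796.74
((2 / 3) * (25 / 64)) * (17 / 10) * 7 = 595 / 192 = 3.10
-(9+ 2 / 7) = -65 / 7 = -9.29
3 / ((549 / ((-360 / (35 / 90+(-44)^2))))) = -432 / 425231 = -0.00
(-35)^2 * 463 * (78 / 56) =3159975 / 4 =789993.75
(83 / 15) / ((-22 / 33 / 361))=-29963 / 10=-2996.30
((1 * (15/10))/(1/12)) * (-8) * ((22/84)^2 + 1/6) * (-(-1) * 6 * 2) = -19920/49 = -406.53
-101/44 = -2.30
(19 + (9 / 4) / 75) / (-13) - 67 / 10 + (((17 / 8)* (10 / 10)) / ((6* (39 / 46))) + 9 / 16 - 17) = -24.18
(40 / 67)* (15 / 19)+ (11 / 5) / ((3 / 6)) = 31006 / 6365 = 4.87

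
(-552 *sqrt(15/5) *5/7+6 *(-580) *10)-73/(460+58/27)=-434236371/12478-2760 *sqrt(3)/7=-35483.08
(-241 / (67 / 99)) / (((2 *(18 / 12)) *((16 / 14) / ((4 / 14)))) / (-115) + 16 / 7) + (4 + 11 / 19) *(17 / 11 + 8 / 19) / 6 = -75567844551 / 467196092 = -161.75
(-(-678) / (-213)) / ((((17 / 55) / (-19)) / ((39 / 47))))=9210630 / 56729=162.36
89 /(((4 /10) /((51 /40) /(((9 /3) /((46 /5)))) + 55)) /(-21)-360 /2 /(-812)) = 319298091 /794125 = 402.08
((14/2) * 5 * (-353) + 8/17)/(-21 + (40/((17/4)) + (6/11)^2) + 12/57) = 160950691/144349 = 1115.01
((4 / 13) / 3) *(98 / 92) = 98 / 897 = 0.11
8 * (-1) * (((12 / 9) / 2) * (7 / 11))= -112 / 33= -3.39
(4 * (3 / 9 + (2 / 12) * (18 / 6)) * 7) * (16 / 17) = 21.96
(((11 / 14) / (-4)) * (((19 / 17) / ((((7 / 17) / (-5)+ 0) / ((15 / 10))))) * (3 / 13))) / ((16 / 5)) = 0.29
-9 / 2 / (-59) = 9 / 118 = 0.08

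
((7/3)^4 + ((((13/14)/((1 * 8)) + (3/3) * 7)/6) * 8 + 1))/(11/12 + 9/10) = 4175/189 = 22.09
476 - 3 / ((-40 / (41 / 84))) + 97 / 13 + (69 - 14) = 7840533 / 14560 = 538.50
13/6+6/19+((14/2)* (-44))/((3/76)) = -296407/38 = -7800.18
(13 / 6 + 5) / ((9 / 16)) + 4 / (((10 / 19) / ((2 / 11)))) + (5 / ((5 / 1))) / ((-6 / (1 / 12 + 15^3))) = -6514889 / 11880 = -548.39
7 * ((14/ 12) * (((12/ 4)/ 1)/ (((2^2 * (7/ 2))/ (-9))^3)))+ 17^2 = 31639/ 112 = 282.49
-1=-1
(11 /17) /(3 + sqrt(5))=33 /68 - 11*sqrt(5) /68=0.12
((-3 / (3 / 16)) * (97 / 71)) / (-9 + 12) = -1552 / 213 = -7.29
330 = 330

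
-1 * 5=-5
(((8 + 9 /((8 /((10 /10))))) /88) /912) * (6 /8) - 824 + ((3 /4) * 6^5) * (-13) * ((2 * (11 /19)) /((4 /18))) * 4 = -1353427812279 /856064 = -1580989.05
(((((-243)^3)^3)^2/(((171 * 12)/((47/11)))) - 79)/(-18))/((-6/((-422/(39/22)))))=-3205748692767623856576481066813729815956103595/80028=-40057838416149645831165110000000000000000.00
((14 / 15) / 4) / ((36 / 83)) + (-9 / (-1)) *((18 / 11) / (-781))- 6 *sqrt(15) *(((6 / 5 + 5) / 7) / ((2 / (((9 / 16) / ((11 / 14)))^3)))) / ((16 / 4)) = 4816411 / 9278280- 3322053 *sqrt(15) / 13629440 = -0.42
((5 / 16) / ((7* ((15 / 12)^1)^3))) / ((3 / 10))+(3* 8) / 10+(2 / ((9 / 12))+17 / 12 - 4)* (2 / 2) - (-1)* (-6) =-289 / 84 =-3.44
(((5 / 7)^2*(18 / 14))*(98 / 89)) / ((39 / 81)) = 12150 / 8099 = 1.50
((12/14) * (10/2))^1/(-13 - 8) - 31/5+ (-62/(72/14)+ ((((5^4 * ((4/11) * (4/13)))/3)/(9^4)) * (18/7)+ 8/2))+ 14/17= -35500067951/2605132530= -13.63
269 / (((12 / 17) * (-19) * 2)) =-10.03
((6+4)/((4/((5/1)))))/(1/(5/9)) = 125/18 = 6.94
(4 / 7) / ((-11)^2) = 0.00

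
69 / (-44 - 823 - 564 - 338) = -69 / 1769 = -0.04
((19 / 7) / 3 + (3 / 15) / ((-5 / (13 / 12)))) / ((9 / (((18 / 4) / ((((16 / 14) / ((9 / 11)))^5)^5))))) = 82934075634044405917359757579674918608115376947 / 818647235180892617136730882390928505730963708313600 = 0.00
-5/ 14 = -0.36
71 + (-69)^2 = 4832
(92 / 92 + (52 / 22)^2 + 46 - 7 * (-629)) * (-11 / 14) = -38509 / 11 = -3500.82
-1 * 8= -8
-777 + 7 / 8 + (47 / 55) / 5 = -1707099 / 2200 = -775.95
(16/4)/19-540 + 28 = -9724/19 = -511.79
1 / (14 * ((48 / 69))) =23 / 224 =0.10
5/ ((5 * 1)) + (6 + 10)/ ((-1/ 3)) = -47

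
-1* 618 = -618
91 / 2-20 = 51 / 2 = 25.50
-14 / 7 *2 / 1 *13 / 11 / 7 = -52 / 77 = -0.68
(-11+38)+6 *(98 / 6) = 125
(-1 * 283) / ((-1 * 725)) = 283 / 725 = 0.39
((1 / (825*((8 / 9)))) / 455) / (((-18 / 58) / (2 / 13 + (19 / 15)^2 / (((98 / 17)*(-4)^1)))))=-0.00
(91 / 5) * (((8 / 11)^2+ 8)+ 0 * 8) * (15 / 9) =31304 / 121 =258.71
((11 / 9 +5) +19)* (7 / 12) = 1589 / 108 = 14.71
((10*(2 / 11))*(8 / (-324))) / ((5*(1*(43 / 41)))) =-328 / 38313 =-0.01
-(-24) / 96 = 1 / 4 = 0.25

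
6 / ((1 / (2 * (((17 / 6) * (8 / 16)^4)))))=17 / 8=2.12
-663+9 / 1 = -654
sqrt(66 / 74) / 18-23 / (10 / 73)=-1679 / 10+ sqrt(1221) / 666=-167.85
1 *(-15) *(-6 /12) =15 /2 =7.50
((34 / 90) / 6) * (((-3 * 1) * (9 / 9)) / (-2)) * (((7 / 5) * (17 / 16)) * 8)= 2023 / 1800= 1.12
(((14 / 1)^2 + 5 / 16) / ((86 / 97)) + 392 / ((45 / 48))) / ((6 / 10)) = 13200427 / 12384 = 1065.93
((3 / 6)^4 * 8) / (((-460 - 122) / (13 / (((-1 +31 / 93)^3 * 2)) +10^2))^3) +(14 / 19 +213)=6558272162678285 / 30684037054464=213.74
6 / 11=0.55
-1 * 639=-639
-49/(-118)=49/118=0.42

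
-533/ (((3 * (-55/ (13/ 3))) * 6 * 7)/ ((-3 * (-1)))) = 6929/ 6930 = 1.00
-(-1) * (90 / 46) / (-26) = -45 / 598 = -0.08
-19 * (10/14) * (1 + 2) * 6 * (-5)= 8550/7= 1221.43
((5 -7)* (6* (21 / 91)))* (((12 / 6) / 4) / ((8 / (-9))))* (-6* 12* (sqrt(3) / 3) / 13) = -486* sqrt(3) / 169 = -4.98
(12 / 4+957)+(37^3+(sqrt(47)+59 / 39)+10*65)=sqrt(47)+2038316 / 39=52271.37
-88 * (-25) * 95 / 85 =41800 / 17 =2458.82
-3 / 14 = -0.21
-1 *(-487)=487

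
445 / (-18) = -445 / 18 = -24.72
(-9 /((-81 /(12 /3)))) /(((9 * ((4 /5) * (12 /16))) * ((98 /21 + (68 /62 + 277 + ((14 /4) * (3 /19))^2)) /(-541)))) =-0.16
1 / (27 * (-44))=-1 / 1188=-0.00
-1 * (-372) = 372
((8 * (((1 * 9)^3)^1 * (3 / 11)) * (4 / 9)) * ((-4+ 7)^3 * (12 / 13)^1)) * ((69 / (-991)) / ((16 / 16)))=-1226.71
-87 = -87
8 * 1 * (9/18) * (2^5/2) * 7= 448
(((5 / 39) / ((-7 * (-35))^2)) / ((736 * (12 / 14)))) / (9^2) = 1 / 23924496960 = 0.00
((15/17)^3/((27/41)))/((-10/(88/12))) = -11275/14739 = -0.76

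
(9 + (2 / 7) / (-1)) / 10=61 / 70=0.87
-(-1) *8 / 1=8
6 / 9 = 2 / 3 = 0.67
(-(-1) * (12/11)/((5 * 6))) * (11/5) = 2/25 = 0.08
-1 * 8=-8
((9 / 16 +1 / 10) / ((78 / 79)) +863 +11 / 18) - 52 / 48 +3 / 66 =177759251 / 205920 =863.24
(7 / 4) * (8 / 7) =2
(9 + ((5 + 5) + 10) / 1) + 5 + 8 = 42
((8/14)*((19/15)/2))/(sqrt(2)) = 19*sqrt(2)/105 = 0.26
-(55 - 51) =-4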